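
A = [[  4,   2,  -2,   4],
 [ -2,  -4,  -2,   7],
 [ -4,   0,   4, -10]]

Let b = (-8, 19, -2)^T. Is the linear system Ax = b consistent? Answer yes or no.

yes

Row reduce the augmented matrix [A | b].
R2 ← R2 + (1/2)·R1: [0, -3, -3, 9, 15]
R3 ← R3 + R1: [0, 2, 2, -6, -10]
R3 ← R3 + (2/3)·R2: [0, 0, 0, 0, 0]
The echelon form has 2 nonzero rows, and every pivot lies in the first 4 columns, so rank(A) = rank([A|b]) = 2.
The system is consistent.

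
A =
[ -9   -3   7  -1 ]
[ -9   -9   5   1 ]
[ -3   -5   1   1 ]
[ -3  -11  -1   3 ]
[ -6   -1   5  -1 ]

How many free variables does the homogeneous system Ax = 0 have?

Row reduce to echelon form.
R2 ← R2 − R1: [0, -6, -2, 2]
R3 ← R3 − (1/3)·R1: [0, -4, -4/3, 4/3]
R4 ← R4 − (1/3)·R1: [0, -10, -10/3, 10/3]
R5 ← R5 − (2/3)·R1: [0, 1, 1/3, -1/3]
R3 ← R3 − (2/3)·R2: [0, 0, 0, 0]
R4 ← R4 − (5/3)·R2: [0, 0, 0, 0]
R5 ← R5 + (1/6)·R2: [0, 0, 0, 0]
2 nonzero rows, so rank(A) = 2.
A has 4 columns; by rank–nullity, nullity = 4 − 2 = 2.

2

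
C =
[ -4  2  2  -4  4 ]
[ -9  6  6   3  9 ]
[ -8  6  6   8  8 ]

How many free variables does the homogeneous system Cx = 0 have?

3

Row reduce to echelon form.
R2 ← R2 − (9/4)·R1: [0, 3/2, 3/2, 12, 0]
R3 ← R3 − (2)·R1: [0, 2, 2, 16, 0]
R3 ← R3 − (4/3)·R2: [0, 0, 0, 0, 0]
2 nonzero rows, so rank(C) = 2.
C has 5 columns; by rank–nullity, nullity = 5 − 2 = 3.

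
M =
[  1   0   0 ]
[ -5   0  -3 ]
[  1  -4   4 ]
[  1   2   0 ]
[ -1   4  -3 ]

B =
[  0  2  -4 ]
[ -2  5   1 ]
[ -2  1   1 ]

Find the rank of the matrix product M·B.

3

First compute MB:
[[  0,   2,  -4],
 [  6, -13,  17],
 [  0, -14,  -4],
 [ -4,  12,  -2],
 [ -2,  15,   5]]
Now row reduce the product.
Swap R1 ↔ R2
R4 ← R4 + (2/3)·R1: [0, 10/3, 28/3]
R5 ← R5 + (1/3)·R1: [0, 32/3, 32/3]
R3 ← R3 + (7)·R2: [0, 0, -32]
R4 ← R4 − (5/3)·R2: [0, 0, 16]
R5 ← R5 − (16/3)·R2: [0, 0, 32]
R4 ← R4 + (1/2)·R3: [0, 0, 0]
R5 ← R5 + R3: [0, 0, 0]
3 nonzero rows, so rank(MB) = 3.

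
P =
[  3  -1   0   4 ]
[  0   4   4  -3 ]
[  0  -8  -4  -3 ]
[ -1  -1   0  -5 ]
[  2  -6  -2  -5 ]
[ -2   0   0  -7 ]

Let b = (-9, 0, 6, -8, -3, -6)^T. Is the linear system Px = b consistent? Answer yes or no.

no

Row reduce the augmented matrix [P | b].
R4 ← R4 + (1/3)·R1: [0, -4/3, 0, -11/3, -11]
R5 ← R5 − (2/3)·R1: [0, -16/3, -2, -23/3, 3]
R6 ← R6 + (2/3)·R1: [0, -2/3, 0, -13/3, -12]
R3 ← R3 + (2)·R2: [0, 0, 4, -9, 6]
R4 ← R4 + (1/3)·R2: [0, 0, 4/3, -14/3, -11]
R5 ← R5 + (4/3)·R2: [0, 0, 10/3, -35/3, 3]
R6 ← R6 + (1/6)·R2: [0, 0, 2/3, -29/6, -12]
R4 ← R4 − (1/3)·R3: [0, 0, 0, -5/3, -13]
R5 ← R5 − (5/6)·R3: [0, 0, 0, -25/6, -2]
R6 ← R6 − (1/6)·R3: [0, 0, 0, -10/3, -13]
R5 ← R5 − (5/2)·R4: [0, 0, 0, 0, 61/2]
R6 ← R6 − (2)·R4: [0, 0, 0, 0, 13]
R6 ← R6 − (26/61)·R5: [0, 0, 0, 0, 0]
The echelon form has 5 nonzero rows; the last pivot sits in the augmented column, so rank(P) = 4 but rank([P|b]) = 5.
Since the ranks differ, the system is inconsistent.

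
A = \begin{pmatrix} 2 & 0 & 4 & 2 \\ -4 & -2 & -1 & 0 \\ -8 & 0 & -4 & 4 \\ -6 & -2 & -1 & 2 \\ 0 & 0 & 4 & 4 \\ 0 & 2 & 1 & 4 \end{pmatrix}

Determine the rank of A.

Row reduce to echelon form.
R2 ← R2 + (2)·R1: [0, -2, 7, 4]
R3 ← R3 + (4)·R1: [0, 0, 12, 12]
R4 ← R4 + (3)·R1: [0, -2, 11, 8]
R4 ← R4 − R2: [0, 0, 4, 4]
R6 ← R6 + R2: [0, 0, 8, 8]
R4 ← R4 − (1/3)·R3: [0, 0, 0, 0]
R5 ← R5 − (1/3)·R3: [0, 0, 0, 0]
R6 ← R6 − (2/3)·R3: [0, 0, 0, 0]
Echelon form has 3 nonzero rows, so rank(A) = 3.

3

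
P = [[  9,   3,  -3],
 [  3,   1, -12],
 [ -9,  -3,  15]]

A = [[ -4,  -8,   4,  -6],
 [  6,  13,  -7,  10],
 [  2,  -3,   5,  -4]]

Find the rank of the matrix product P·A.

2

First compute PA:
[[-24, -24,   0, -12],
 [-30,  25, -55,  40],
 [ 48, -12,  60, -36]]
Now row reduce the product.
R2 ← R2 − (5/4)·R1: [0, 55, -55, 55]
R3 ← R3 + (2)·R1: [0, -60, 60, -60]
R3 ← R3 + (12/11)·R2: [0, 0, 0, 0]
2 nonzero rows, so rank(PA) = 2.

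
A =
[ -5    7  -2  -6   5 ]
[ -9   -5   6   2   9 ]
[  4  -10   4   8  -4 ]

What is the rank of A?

Row reduce to echelon form.
R2 ← R2 − (9/5)·R1: [0, -88/5, 48/5, 64/5, 0]
R3 ← R3 + (4/5)·R1: [0, -22/5, 12/5, 16/5, 0]
R3 ← R3 − (1/4)·R2: [0, 0, 0, 0, 0]
Echelon form has 2 nonzero rows, so rank(A) = 2.

2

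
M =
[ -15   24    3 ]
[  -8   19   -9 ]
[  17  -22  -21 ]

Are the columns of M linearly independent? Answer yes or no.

yes

Row reduce M to echelon form.
R2 ← R2 − (8/15)·R1: [0, 31/5, -53/5]
R3 ← R3 + (17/15)·R1: [0, 26/5, -88/5]
R3 ← R3 − (26/31)·R2: [0, 0, -270/31]
3 pivots among 3 columns.
Every column is a pivot column, so the columns are linearly independent.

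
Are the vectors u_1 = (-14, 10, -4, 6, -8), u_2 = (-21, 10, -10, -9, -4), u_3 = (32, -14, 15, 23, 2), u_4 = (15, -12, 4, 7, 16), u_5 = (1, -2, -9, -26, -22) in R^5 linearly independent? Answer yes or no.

no

Form the matrix with these vectors as rows and row reduce.
R2 ← R2 − (3/2)·R1: [0, -5, -4, -18, 8]
R3 ← R3 + (16/7)·R1: [0, 62/7, 41/7, 257/7, -114/7]
R4 ← R4 + (15/14)·R1: [0, -9/7, -2/7, 94/7, 52/7]
R5 ← R5 + (1/14)·R1: [0, -9/7, -65/7, -179/7, -158/7]
R3 ← R3 + (62/35)·R2: [0, 0, -43/35, 169/35, -74/35]
R4 ← R4 − (9/35)·R2: [0, 0, 26/35, 632/35, 188/35]
R5 ← R5 − (9/35)·R2: [0, 0, -289/35, -733/35, -862/35]
R4 ← R4 + (26/43)·R3: [0, 0, 0, 902/43, 176/43]
R5 ← R5 − (289/43)·R3: [0, 0, 0, -2296/43, -448/43]
R5 ← R5 + (28/11)·R4: [0, 0, 0, 0, 0]
4 nonzero rows, so the 5 vectors span a space of dimension 4.
Since 4 < 5, the vectors are linearly dependent.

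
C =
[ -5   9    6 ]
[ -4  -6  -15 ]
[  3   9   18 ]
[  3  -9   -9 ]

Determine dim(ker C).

1

Row reduce to echelon form.
R2 ← R2 − (4/5)·R1: [0, -66/5, -99/5]
R3 ← R3 + (3/5)·R1: [0, 72/5, 108/5]
R4 ← R4 + (3/5)·R1: [0, -18/5, -27/5]
R3 ← R3 + (12/11)·R2: [0, 0, 0]
R4 ← R4 − (3/11)·R2: [0, 0, 0]
2 nonzero rows, so rank(C) = 2.
C has 3 columns; by rank–nullity, nullity = 3 − 2 = 1.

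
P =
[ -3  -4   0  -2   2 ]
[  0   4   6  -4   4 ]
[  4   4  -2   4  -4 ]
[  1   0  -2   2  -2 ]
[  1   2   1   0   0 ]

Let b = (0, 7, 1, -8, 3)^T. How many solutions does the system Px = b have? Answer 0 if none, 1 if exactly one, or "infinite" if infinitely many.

Row reduce the augmented matrix [P | b].
R3 ← R3 + (4/3)·R1: [0, -4/3, -2, 4/3, -4/3, 1]
R4 ← R4 + (1/3)·R1: [0, -4/3, -2, 4/3, -4/3, -8]
R5 ← R5 + (1/3)·R1: [0, 2/3, 1, -2/3, 2/3, 3]
R3 ← R3 + (1/3)·R2: [0, 0, 0, 0, 0, 10/3]
R4 ← R4 + (1/3)·R2: [0, 0, 0, 0, 0, -17/3]
R5 ← R5 − (1/6)·R2: [0, 0, 0, 0, 0, 11/6]
R4 ← R4 + (17/10)·R3: [0, 0, 0, 0, 0, 0]
R5 ← R5 − (11/20)·R3: [0, 0, 0, 0, 0, 0]
The echelon form has 3 nonzero rows; the last pivot sits in the augmented column, so rank(P) = 2 but rank([P|b]) = 3.
Since the ranks differ, the system is inconsistent.
It has no solutions.

0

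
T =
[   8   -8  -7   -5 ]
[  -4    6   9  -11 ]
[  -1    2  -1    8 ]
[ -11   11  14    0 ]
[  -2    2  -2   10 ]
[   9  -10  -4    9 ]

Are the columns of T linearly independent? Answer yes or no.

Row reduce T to echelon form.
R2 ← R2 + (1/2)·R1: [0, 2, 11/2, -27/2]
R3 ← R3 + (1/8)·R1: [0, 1, -15/8, 59/8]
R4 ← R4 + (11/8)·R1: [0, 0, 35/8, -55/8]
R5 ← R5 + (1/4)·R1: [0, 0, -15/4, 35/4]
R6 ← R6 − (9/8)·R1: [0, -1, 31/8, 117/8]
R3 ← R3 − (1/2)·R2: [0, 0, -37/8, 113/8]
R6 ← R6 + (1/2)·R2: [0, 0, 53/8, 63/8]
R4 ← R4 + (35/37)·R3: [0, 0, 0, 240/37]
R5 ← R5 − (30/37)·R3: [0, 0, 0, -100/37]
R6 ← R6 + (53/37)·R3: [0, 0, 0, 1040/37]
R5 ← R5 + (5/12)·R4: [0, 0, 0, 0]
R6 ← R6 − (13/3)·R4: [0, 0, 0, 0]
4 pivots among 4 columns.
Every column is a pivot column, so the columns are linearly independent.

yes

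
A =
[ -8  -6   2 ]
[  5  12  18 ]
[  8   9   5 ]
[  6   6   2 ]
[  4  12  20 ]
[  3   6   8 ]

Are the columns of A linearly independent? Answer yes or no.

no

Row reduce A to echelon form.
R2 ← R2 + (5/8)·R1: [0, 33/4, 77/4]
R3 ← R3 + R1: [0, 3, 7]
R4 ← R4 + (3/4)·R1: [0, 3/2, 7/2]
R5 ← R5 + (1/2)·R1: [0, 9, 21]
R6 ← R6 + (3/8)·R1: [0, 15/4, 35/4]
R3 ← R3 − (4/11)·R2: [0, 0, 0]
R4 ← R4 − (2/11)·R2: [0, 0, 0]
R5 ← R5 − (12/11)·R2: [0, 0, 0]
R6 ← R6 − (5/11)·R2: [0, 0, 0]
2 pivots among 3 columns.
Only 2 < 3 pivot columns, so the columns are linearly dependent.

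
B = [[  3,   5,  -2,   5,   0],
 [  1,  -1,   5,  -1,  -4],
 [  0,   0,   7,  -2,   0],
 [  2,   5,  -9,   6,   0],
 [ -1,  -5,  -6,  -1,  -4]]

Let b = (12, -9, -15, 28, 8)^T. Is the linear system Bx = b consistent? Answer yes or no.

yes

Row reduce the augmented matrix [B | b].
R2 ← R2 − (1/3)·R1: [0, -8/3, 17/3, -8/3, -4, -13]
R4 ← R4 − (2/3)·R1: [0, 5/3, -23/3, 8/3, 0, 20]
R5 ← R5 + (1/3)·R1: [0, -10/3, -20/3, 2/3, -4, 12]
R4 ← R4 + (5/8)·R2: [0, 0, -33/8, 1, -5/2, 95/8]
R5 ← R5 − (5/4)·R2: [0, 0, -55/4, 4, 1, 113/4]
R4 ← R4 + (33/56)·R3: [0, 0, 0, -5/28, -5/2, 85/28]
R5 ← R5 + (55/28)·R3: [0, 0, 0, 1/14, 1, -17/14]
R5 ← R5 + (2/5)·R4: [0, 0, 0, 0, 0, 0]
The echelon form has 4 nonzero rows, and every pivot lies in the first 5 columns, so rank(B) = rank([B|b]) = 4.
The system is consistent.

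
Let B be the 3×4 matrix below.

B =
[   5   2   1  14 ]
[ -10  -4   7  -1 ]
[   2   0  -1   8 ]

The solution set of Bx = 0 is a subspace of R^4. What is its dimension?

Row reduce to echelon form.
R2 ← R2 + (2)·R1: [0, 0, 9, 27]
R3 ← R3 − (2/5)·R1: [0, -4/5, -7/5, 12/5]
Swap R2 ↔ R3
3 nonzero rows, so rank(B) = 3.
B has 4 columns; by rank–nullity, nullity = 4 − 3 = 1.

1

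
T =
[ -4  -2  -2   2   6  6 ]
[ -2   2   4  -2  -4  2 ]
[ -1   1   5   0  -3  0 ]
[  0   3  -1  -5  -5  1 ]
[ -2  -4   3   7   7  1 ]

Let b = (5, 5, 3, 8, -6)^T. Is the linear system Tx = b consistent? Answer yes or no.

no

Row reduce the augmented matrix [T | b].
R2 ← R2 − (1/2)·R1: [0, 3, 5, -3, -7, -1, 5/2]
R3 ← R3 − (1/4)·R1: [0, 3/2, 11/2, -1/2, -9/2, -3/2, 7/4]
R5 ← R5 − (1/2)·R1: [0, -3, 4, 6, 4, -2, -17/2]
R3 ← R3 − (1/2)·R2: [0, 0, 3, 1, -1, -1, 1/2]
R4 ← R4 − R2: [0, 0, -6, -2, 2, 2, 11/2]
R5 ← R5 + R2: [0, 0, 9, 3, -3, -3, -6]
R4 ← R4 + (2)·R3: [0, 0, 0, 0, 0, 0, 13/2]
R5 ← R5 − (3)·R3: [0, 0, 0, 0, 0, 0, -15/2]
R5 ← R5 + (15/13)·R4: [0, 0, 0, 0, 0, 0, 0]
The echelon form has 4 nonzero rows; the last pivot sits in the augmented column, so rank(T) = 3 but rank([T|b]) = 4.
Since the ranks differ, the system is inconsistent.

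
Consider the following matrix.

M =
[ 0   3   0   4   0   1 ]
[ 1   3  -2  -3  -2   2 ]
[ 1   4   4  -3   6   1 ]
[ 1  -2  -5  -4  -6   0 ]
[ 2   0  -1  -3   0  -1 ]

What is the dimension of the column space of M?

4

Row reduce to echelon form.
Swap R1 ↔ R2
R3 ← R3 − R1: [0, 1, 6, 0, 8, -1]
R4 ← R4 − R1: [0, -5, -3, -1, -4, -2]
R5 ← R5 − (2)·R1: [0, -6, 3, 3, 4, -5]
R3 ← R3 − (1/3)·R2: [0, 0, 6, -4/3, 8, -4/3]
R4 ← R4 + (5/3)·R2: [0, 0, -3, 17/3, -4, -1/3]
R5 ← R5 + (2)·R2: [0, 0, 3, 11, 4, -3]
R4 ← R4 + (1/2)·R3: [0, 0, 0, 5, 0, -1]
R5 ← R5 − (1/2)·R3: [0, 0, 0, 35/3, 0, -7/3]
R5 ← R5 − (7/3)·R4: [0, 0, 0, 0, 0, 0]
Echelon form has 4 nonzero rows, so rank(M) = 4.
The column space has dimension equal to the rank: 4.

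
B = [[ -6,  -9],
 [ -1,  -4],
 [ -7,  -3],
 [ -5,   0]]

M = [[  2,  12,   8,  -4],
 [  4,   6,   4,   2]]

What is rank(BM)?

2

First compute BM:
[[-48, -126, -84,   6],
 [-18, -36, -24,  -4],
 [-26, -102, -68,  22],
 [-10, -60, -40,  20]]
Now row reduce the product.
R2 ← R2 − (3/8)·R1: [0, 45/4, 15/2, -25/4]
R3 ← R3 − (13/24)·R1: [0, -135/4, -45/2, 75/4]
R4 ← R4 − (5/24)·R1: [0, -135/4, -45/2, 75/4]
R3 ← R3 + (3)·R2: [0, 0, 0, 0]
R4 ← R4 + (3)·R2: [0, 0, 0, 0]
2 nonzero rows, so rank(BM) = 2.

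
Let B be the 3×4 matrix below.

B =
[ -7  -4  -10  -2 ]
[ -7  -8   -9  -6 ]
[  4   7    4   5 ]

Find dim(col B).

Row reduce to echelon form.
R2 ← R2 − R1: [0, -4, 1, -4]
R3 ← R3 + (4/7)·R1: [0, 33/7, -12/7, 27/7]
R3 ← R3 + (33/28)·R2: [0, 0, -15/28, -6/7]
Echelon form has 3 nonzero rows, so rank(B) = 3.
The column space has dimension equal to the rank: 3.

3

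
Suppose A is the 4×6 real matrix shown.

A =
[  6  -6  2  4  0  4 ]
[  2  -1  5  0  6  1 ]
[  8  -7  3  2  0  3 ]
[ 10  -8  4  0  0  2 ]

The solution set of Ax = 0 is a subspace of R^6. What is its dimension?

Row reduce to echelon form.
R2 ← R2 − (1/3)·R1: [0, 1, 13/3, -4/3, 6, -1/3]
R3 ← R3 − (4/3)·R1: [0, 1, 1/3, -10/3, 0, -7/3]
R4 ← R4 − (5/3)·R1: [0, 2, 2/3, -20/3, 0, -14/3]
R3 ← R3 − R2: [0, 0, -4, -2, -6, -2]
R4 ← R4 − (2)·R2: [0, 0, -8, -4, -12, -4]
R4 ← R4 − (2)·R3: [0, 0, 0, 0, 0, 0]
3 nonzero rows, so rank(A) = 3.
A has 6 columns; by rank–nullity, nullity = 6 − 3 = 3.

3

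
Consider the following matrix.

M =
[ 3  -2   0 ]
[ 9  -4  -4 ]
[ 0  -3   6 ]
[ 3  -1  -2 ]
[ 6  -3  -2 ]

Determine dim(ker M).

1

Row reduce to echelon form.
R2 ← R2 − (3)·R1: [0, 2, -4]
R4 ← R4 − R1: [0, 1, -2]
R5 ← R5 − (2)·R1: [0, 1, -2]
R3 ← R3 + (3/2)·R2: [0, 0, 0]
R4 ← R4 − (1/2)·R2: [0, 0, 0]
R5 ← R5 − (1/2)·R2: [0, 0, 0]
2 nonzero rows, so rank(M) = 2.
M has 3 columns; by rank–nullity, nullity = 3 − 2 = 1.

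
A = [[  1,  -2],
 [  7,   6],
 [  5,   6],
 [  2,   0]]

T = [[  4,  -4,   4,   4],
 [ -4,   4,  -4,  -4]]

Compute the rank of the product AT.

First compute AT:
[[ 12, -12,  12,  12],
 [  4,  -4,   4,   4],
 [ -4,   4,  -4,  -4],
 [  8,  -8,   8,   8]]
Now row reduce the product.
R2 ← R2 − (1/3)·R1: [0, 0, 0, 0]
R3 ← R3 + (1/3)·R1: [0, 0, 0, 0]
R4 ← R4 − (2/3)·R1: [0, 0, 0, 0]
1 nonzero row, so rank(AT) = 1.

1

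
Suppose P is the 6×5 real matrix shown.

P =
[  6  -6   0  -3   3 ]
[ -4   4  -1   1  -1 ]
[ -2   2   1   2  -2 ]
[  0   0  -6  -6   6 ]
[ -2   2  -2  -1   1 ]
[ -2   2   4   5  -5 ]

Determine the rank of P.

Row reduce to echelon form.
R2 ← R2 + (2/3)·R1: [0, 0, -1, -1, 1]
R3 ← R3 + (1/3)·R1: [0, 0, 1, 1, -1]
R5 ← R5 + (1/3)·R1: [0, 0, -2, -2, 2]
R6 ← R6 + (1/3)·R1: [0, 0, 4, 4, -4]
R3 ← R3 + R2: [0, 0, 0, 0, 0]
R4 ← R4 − (6)·R2: [0, 0, 0, 0, 0]
R5 ← R5 − (2)·R2: [0, 0, 0, 0, 0]
R6 ← R6 + (4)·R2: [0, 0, 0, 0, 0]
Echelon form has 2 nonzero rows, so rank(P) = 2.

2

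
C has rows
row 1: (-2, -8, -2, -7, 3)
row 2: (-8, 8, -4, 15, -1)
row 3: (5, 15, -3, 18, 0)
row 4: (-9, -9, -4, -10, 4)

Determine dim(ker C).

1

Row reduce to echelon form.
R2 ← R2 − (4)·R1: [0, 40, 4, 43, -13]
R3 ← R3 + (5/2)·R1: [0, -5, -8, 1/2, 15/2]
R4 ← R4 − (9/2)·R1: [0, 27, 5, 43/2, -19/2]
R3 ← R3 + (1/8)·R2: [0, 0, -15/2, 47/8, 47/8]
R4 ← R4 − (27/40)·R2: [0, 0, 23/10, -301/40, -29/40]
R4 ← R4 + (23/75)·R3: [0, 0, 0, -1717/300, 323/300]
4 nonzero rows, so rank(C) = 4.
C has 5 columns; by rank–nullity, nullity = 5 − 4 = 1.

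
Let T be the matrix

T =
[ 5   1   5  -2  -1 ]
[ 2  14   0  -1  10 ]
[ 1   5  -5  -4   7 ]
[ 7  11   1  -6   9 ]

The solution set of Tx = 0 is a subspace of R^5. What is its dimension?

Row reduce to echelon form.
R2 ← R2 − (2/5)·R1: [0, 68/5, -2, -1/5, 52/5]
R3 ← R3 − (1/5)·R1: [0, 24/5, -6, -18/5, 36/5]
R4 ← R4 − (7/5)·R1: [0, 48/5, -6, -16/5, 52/5]
R3 ← R3 − (6/17)·R2: [0, 0, -90/17, -60/17, 60/17]
R4 ← R4 − (12/17)·R2: [0, 0, -78/17, -52/17, 52/17]
R4 ← R4 − (13/15)·R3: [0, 0, 0, 0, 0]
3 nonzero rows, so rank(T) = 3.
T has 5 columns; by rank–nullity, nullity = 5 − 3 = 2.

2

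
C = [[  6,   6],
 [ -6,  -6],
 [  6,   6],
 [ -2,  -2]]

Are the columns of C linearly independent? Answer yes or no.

Row reduce C to echelon form.
R2 ← R2 + R1: [0, 0]
R3 ← R3 − R1: [0, 0]
R4 ← R4 + (1/3)·R1: [0, 0]
1 pivot among 2 columns.
Only 1 < 2 pivot columns, so the columns are linearly dependent.

no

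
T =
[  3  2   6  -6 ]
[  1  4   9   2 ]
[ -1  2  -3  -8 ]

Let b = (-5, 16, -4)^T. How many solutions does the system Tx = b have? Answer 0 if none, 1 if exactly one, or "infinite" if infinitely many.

Row reduce the augmented matrix [T | b].
R2 ← R2 − (1/3)·R1: [0, 10/3, 7, 4, 53/3]
R3 ← R3 + (1/3)·R1: [0, 8/3, -1, -10, -17/3]
R3 ← R3 − (4/5)·R2: [0, 0, -33/5, -66/5, -99/5]
The echelon form has 3 nonzero rows, and every pivot lies in the first 4 columns, so rank(T) = rank([T|b]) = 3.
The system is consistent.
rank = 3 < 4 unknowns, so there are infinitely many solutions.

infinite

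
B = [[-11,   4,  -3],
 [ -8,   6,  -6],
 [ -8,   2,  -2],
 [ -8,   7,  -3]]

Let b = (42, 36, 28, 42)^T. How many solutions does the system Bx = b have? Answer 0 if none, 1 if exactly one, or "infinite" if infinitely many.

1

Row reduce the augmented matrix [B | b].
R2 ← R2 − (8/11)·R1: [0, 34/11, -42/11, 60/11]
R3 ← R3 − (8/11)·R1: [0, -10/11, 2/11, -28/11]
R4 ← R4 − (8/11)·R1: [0, 45/11, -9/11, 126/11]
R3 ← R3 + (5/17)·R2: [0, 0, -16/17, -16/17]
R4 ← R4 − (45/34)·R2: [0, 0, 72/17, 72/17]
R4 ← R4 + (9/2)·R3: [0, 0, 0, 0]
The echelon form has 3 nonzero rows, and every pivot lies in the first 3 columns, so rank(B) = rank([B|b]) = 3.
The system is consistent.
rank = 3 = number of unknowns, so the solution is unique.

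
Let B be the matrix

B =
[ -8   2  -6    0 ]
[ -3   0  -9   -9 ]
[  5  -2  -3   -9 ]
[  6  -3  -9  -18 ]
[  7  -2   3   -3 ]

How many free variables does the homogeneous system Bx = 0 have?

Row reduce to echelon form.
R2 ← R2 − (3/8)·R1: [0, -3/4, -27/4, -9]
R3 ← R3 + (5/8)·R1: [0, -3/4, -27/4, -9]
R4 ← R4 + (3/4)·R1: [0, -3/2, -27/2, -18]
R5 ← R5 + (7/8)·R1: [0, -1/4, -9/4, -3]
R3 ← R3 − R2: [0, 0, 0, 0]
R4 ← R4 − (2)·R2: [0, 0, 0, 0]
R5 ← R5 − (1/3)·R2: [0, 0, 0, 0]
2 nonzero rows, so rank(B) = 2.
B has 4 columns; by rank–nullity, nullity = 4 − 2 = 2.

2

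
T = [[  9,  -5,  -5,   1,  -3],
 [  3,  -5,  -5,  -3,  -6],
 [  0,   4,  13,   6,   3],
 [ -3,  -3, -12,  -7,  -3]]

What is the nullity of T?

2

Row reduce to echelon form.
R2 ← R2 − (1/3)·R1: [0, -10/3, -10/3, -10/3, -5]
R4 ← R4 + (1/3)·R1: [0, -14/3, -41/3, -20/3, -4]
R3 ← R3 + (6/5)·R2: [0, 0, 9, 2, -3]
R4 ← R4 − (7/5)·R2: [0, 0, -9, -2, 3]
R4 ← R4 + R3: [0, 0, 0, 0, 0]
3 nonzero rows, so rank(T) = 3.
T has 5 columns; by rank–nullity, nullity = 5 − 3 = 2.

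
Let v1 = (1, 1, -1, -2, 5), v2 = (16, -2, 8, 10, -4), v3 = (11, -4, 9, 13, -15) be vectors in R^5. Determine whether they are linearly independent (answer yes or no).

no

Form the matrix with these vectors as rows and row reduce.
R2 ← R2 − (16)·R1: [0, -18, 24, 42, -84]
R3 ← R3 − (11)·R1: [0, -15, 20, 35, -70]
R3 ← R3 − (5/6)·R2: [0, 0, 0, 0, 0]
2 nonzero rows, so the 3 vectors span a space of dimension 2.
Since 2 < 3, the vectors are linearly dependent.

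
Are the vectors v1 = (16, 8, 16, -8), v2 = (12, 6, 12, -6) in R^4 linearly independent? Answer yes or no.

no

Form the matrix with these vectors as rows and row reduce.
R2 ← R2 − (3/4)·R1: [0, 0, 0, 0]
1 nonzero row, so the 2 vectors span a space of dimension 1.
Since 1 < 2, the vectors are linearly dependent.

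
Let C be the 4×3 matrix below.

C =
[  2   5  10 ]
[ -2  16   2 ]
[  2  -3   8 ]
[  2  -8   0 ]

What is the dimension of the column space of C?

3

Row reduce to echelon form.
R2 ← R2 + R1: [0, 21, 12]
R3 ← R3 − R1: [0, -8, -2]
R4 ← R4 − R1: [0, -13, -10]
R3 ← R3 + (8/21)·R2: [0, 0, 18/7]
R4 ← R4 + (13/21)·R2: [0, 0, -18/7]
R4 ← R4 + R3: [0, 0, 0]
Echelon form has 3 nonzero rows, so rank(C) = 3.
The column space has dimension equal to the rank: 3.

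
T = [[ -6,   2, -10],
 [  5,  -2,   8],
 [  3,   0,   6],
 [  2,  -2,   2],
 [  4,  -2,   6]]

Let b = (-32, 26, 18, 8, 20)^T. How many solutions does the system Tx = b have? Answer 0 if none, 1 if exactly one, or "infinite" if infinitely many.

Row reduce the augmented matrix [T | b].
R2 ← R2 + (5/6)·R1: [0, -1/3, -1/3, -2/3]
R3 ← R3 + (1/2)·R1: [0, 1, 1, 2]
R4 ← R4 + (1/3)·R1: [0, -4/3, -4/3, -8/3]
R5 ← R5 + (2/3)·R1: [0, -2/3, -2/3, -4/3]
R3 ← R3 + (3)·R2: [0, 0, 0, 0]
R4 ← R4 − (4)·R2: [0, 0, 0, 0]
R5 ← R5 − (2)·R2: [0, 0, 0, 0]
The echelon form has 2 nonzero rows, and every pivot lies in the first 3 columns, so rank(T) = rank([T|b]) = 2.
The system is consistent.
rank = 2 < 3 unknowns, so there are infinitely many solutions.

infinite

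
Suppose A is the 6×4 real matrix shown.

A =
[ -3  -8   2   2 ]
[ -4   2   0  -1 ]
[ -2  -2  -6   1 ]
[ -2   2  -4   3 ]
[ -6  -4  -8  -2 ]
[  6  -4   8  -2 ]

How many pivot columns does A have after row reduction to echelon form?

Row reduce to echelon form.
R2 ← R2 − (4/3)·R1: [0, 38/3, -8/3, -11/3]
R3 ← R3 − (2/3)·R1: [0, 10/3, -22/3, -1/3]
R4 ← R4 − (2/3)·R1: [0, 22/3, -16/3, 5/3]
R5 ← R5 − (2)·R1: [0, 12, -12, -6]
R6 ← R6 + (2)·R1: [0, -20, 12, 2]
R3 ← R3 − (5/19)·R2: [0, 0, -126/19, 12/19]
R4 ← R4 − (11/19)·R2: [0, 0, -72/19, 72/19]
R5 ← R5 − (18/19)·R2: [0, 0, -180/19, -48/19]
R6 ← R6 + (30/19)·R2: [0, 0, 148/19, -72/19]
R4 ← R4 − (4/7)·R3: [0, 0, 0, 24/7]
R5 ← R5 − (10/7)·R3: [0, 0, 0, -24/7]
R6 ← R6 + (74/63)·R3: [0, 0, 0, -64/21]
R5 ← R5 + R4: [0, 0, 0, 0]
R6 ← R6 + (8/9)·R4: [0, 0, 0, 0]
Echelon form has 4 nonzero rows, so rank(A) = 4.
Each nonzero row contributes one pivot column: 4 pivot columns.

4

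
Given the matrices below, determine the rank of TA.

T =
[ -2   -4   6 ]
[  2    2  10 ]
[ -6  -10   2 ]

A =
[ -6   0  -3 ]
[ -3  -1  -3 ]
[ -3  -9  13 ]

First compute TA:
[[  6, -50,  96],
 [-48, -92, 118],
 [ 60,  -8,  74]]
Now row reduce the product.
R2 ← R2 + (8)·R1: [0, -492, 886]
R3 ← R3 − (10)·R1: [0, 492, -886]
R3 ← R3 + R2: [0, 0, 0]
2 nonzero rows, so rank(TA) = 2.

2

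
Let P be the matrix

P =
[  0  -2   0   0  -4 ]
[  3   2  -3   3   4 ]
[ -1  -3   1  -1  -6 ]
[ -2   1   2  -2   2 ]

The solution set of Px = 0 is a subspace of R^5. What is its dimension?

Row reduce to echelon form.
Swap R1 ↔ R2
R3 ← R3 + (1/3)·R1: [0, -7/3, 0, 0, -14/3]
R4 ← R4 + (2/3)·R1: [0, 7/3, 0, 0, 14/3]
R3 ← R3 − (7/6)·R2: [0, 0, 0, 0, 0]
R4 ← R4 + (7/6)·R2: [0, 0, 0, 0, 0]
2 nonzero rows, so rank(P) = 2.
P has 5 columns; by rank–nullity, nullity = 5 − 2 = 3.

3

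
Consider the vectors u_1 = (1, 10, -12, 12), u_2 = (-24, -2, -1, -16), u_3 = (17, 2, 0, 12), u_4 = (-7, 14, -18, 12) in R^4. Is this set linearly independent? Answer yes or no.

no

Form the matrix with these vectors as rows and row reduce.
R2 ← R2 + (24)·R1: [0, 238, -289, 272]
R3 ← R3 − (17)·R1: [0, -168, 204, -192]
R4 ← R4 + (7)·R1: [0, 84, -102, 96]
R3 ← R3 + (12/17)·R2: [0, 0, 0, 0]
R4 ← R4 − (6/17)·R2: [0, 0, 0, 0]
2 nonzero rows, so the 4 vectors span a space of dimension 2.
Since 2 < 4, the vectors are linearly dependent.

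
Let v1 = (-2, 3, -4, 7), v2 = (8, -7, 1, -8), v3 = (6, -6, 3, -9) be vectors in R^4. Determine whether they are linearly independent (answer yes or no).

Form the matrix with these vectors as rows and row reduce.
R2 ← R2 + (4)·R1: [0, 5, -15, 20]
R3 ← R3 + (3)·R1: [0, 3, -9, 12]
R3 ← R3 − (3/5)·R2: [0, 0, 0, 0]
2 nonzero rows, so the 3 vectors span a space of dimension 2.
Since 2 < 3, the vectors are linearly dependent.

no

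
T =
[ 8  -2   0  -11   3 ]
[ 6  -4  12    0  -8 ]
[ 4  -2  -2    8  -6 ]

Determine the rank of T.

Row reduce to echelon form.
R2 ← R2 − (3/4)·R1: [0, -5/2, 12, 33/4, -41/4]
R3 ← R3 − (1/2)·R1: [0, -1, -2, 27/2, -15/2]
R3 ← R3 − (2/5)·R2: [0, 0, -34/5, 51/5, -17/5]
Echelon form has 3 nonzero rows, so rank(T) = 3.

3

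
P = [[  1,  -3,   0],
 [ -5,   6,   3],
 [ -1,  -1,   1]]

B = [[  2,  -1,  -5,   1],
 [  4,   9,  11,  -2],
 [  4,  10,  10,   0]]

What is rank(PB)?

3

First compute PB:
[[-10, -28, -38,   7],
 [ 26,  89, 121, -17],
 [ -2,   2,   4,   1]]
Now row reduce the product.
R2 ← R2 + (13/5)·R1: [0, 81/5, 111/5, 6/5]
R3 ← R3 − (1/5)·R1: [0, 38/5, 58/5, -2/5]
R3 ← R3 − (38/81)·R2: [0, 0, 32/27, -26/27]
3 nonzero rows, so rank(PB) = 3.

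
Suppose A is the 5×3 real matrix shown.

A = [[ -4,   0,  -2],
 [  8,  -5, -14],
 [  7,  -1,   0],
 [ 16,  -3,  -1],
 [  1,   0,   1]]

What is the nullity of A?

Row reduce to echelon form.
R2 ← R2 + (2)·R1: [0, -5, -18]
R3 ← R3 + (7/4)·R1: [0, -1, -7/2]
R4 ← R4 + (4)·R1: [0, -3, -9]
R5 ← R5 + (1/4)·R1: [0, 0, 1/2]
R3 ← R3 − (1/5)·R2: [0, 0, 1/10]
R4 ← R4 − (3/5)·R2: [0, 0, 9/5]
R4 ← R4 − (18)·R3: [0, 0, 0]
R5 ← R5 − (5)·R3: [0, 0, 0]
3 nonzero rows, so rank(A) = 3.
A has 3 columns; by rank–nullity, nullity = 3 − 3 = 0.

0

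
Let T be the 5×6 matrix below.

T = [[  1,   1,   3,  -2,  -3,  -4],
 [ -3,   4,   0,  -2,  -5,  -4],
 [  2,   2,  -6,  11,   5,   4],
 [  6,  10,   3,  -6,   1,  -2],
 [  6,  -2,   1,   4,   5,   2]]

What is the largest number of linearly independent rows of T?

Row reduce to echelon form.
R2 ← R2 + (3)·R1: [0, 7, 9, -8, -14, -16]
R3 ← R3 − (2)·R1: [0, 0, -12, 15, 11, 12]
R4 ← R4 − (6)·R1: [0, 4, -15, 6, 19, 22]
R5 ← R5 − (6)·R1: [0, -8, -17, 16, 23, 26]
R4 ← R4 − (4/7)·R2: [0, 0, -141/7, 74/7, 27, 218/7]
R5 ← R5 + (8/7)·R2: [0, 0, -47/7, 48/7, 7, 54/7]
R4 ← R4 − (47/28)·R3: [0, 0, 0, -409/28, 239/28, 11]
R5 ← R5 − (47/84)·R3: [0, 0, 0, -43/28, 71/84, 1]
R5 ← R5 − (43/409)·R4: [0, 0, 0, 0, -64/1227, -64/409]
Echelon form has 5 nonzero rows, so rank(T) = 5.
The rank gives the maximum number of linearly independent rows: 5.

5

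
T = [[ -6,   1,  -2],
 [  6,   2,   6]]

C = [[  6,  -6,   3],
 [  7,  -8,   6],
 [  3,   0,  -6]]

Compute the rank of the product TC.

First compute TC:
[[-35,  28,   0],
 [ 68, -52,  -6]]
Now row reduce the product.
R2 ← R2 + (68/35)·R1: [0, 12/5, -6]
2 nonzero rows, so rank(TC) = 2.

2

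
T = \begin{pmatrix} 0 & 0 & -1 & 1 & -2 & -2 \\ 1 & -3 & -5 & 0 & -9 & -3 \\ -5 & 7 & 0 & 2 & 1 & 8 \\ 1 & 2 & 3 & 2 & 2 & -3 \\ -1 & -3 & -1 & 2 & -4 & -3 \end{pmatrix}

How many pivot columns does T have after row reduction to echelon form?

Row reduce to echelon form.
Swap R1 ↔ R2
R3 ← R3 + (5)·R1: [0, -8, -25, 2, -44, -7]
R4 ← R4 − R1: [0, 5, 8, 2, 11, 0]
R5 ← R5 + R1: [0, -6, -6, 2, -13, -6]
Swap R2 ↔ R3
R4 ← R4 + (5/8)·R2: [0, 0, -61/8, 13/4, -33/2, -35/8]
R5 ← R5 − (3/4)·R2: [0, 0, 51/4, 1/2, 20, -3/4]
R4 ← R4 − (61/8)·R3: [0, 0, 0, -35/8, -5/4, 87/8]
R5 ← R5 + (51/4)·R3: [0, 0, 0, 53/4, -11/2, -105/4]
R5 ← R5 + (106/35)·R4: [0, 0, 0, 0, -65/7, 234/35]
Echelon form has 5 nonzero rows, so rank(T) = 5.
Each nonzero row contributes one pivot column: 5 pivot columns.

5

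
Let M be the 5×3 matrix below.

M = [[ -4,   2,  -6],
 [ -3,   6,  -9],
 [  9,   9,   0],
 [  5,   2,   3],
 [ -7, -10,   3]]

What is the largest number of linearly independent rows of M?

Row reduce to echelon form.
R2 ← R2 − (3/4)·R1: [0, 9/2, -9/2]
R3 ← R3 + (9/4)·R1: [0, 27/2, -27/2]
R4 ← R4 + (5/4)·R1: [0, 9/2, -9/2]
R5 ← R5 − (7/4)·R1: [0, -27/2, 27/2]
R3 ← R3 − (3)·R2: [0, 0, 0]
R4 ← R4 − R2: [0, 0, 0]
R5 ← R5 + (3)·R2: [0, 0, 0]
Echelon form has 2 nonzero rows, so rank(M) = 2.
The rank gives the maximum number of linearly independent rows: 2.

2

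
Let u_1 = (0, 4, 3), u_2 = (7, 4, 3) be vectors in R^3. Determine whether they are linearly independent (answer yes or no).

yes

Form the matrix with these vectors as rows and row reduce.
Swap R1 ↔ R2
2 nonzero rows, so the 2 vectors span a space of dimension 2.
Since 2 = 2, the vectors are linearly independent.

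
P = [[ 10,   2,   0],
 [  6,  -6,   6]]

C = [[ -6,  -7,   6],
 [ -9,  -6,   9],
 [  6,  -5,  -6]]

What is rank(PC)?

2

First compute PC:
[[-78, -82,  78],
 [ 54, -36, -54]]
Now row reduce the product.
R2 ← R2 + (9/13)·R1: [0, -1206/13, 0]
2 nonzero rows, so rank(PC) = 2.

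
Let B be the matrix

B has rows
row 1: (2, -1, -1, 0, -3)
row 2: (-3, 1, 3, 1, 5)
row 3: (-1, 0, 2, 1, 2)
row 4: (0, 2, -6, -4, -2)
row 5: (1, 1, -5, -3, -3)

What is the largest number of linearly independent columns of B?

Row reduce to echelon form.
R2 ← R2 + (3/2)·R1: [0, -1/2, 3/2, 1, 1/2]
R3 ← R3 + (1/2)·R1: [0, -1/2, 3/2, 1, 1/2]
R5 ← R5 − (1/2)·R1: [0, 3/2, -9/2, -3, -3/2]
R3 ← R3 − R2: [0, 0, 0, 0, 0]
R4 ← R4 + (4)·R2: [0, 0, 0, 0, 0]
R5 ← R5 + (3)·R2: [0, 0, 0, 0, 0]
Echelon form has 2 nonzero rows, so rank(B) = 2.
The rank gives the maximum number of linearly independent columns: 2.

2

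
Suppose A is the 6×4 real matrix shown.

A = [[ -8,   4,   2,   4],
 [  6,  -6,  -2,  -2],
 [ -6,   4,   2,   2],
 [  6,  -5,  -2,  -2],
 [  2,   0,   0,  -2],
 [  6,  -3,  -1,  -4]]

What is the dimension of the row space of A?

Row reduce to echelon form.
R2 ← R2 + (3/4)·R1: [0, -3, -1/2, 1]
R3 ← R3 − (3/4)·R1: [0, 1, 1/2, -1]
R4 ← R4 + (3/4)·R1: [0, -2, -1/2, 1]
R5 ← R5 + (1/4)·R1: [0, 1, 1/2, -1]
R6 ← R6 + (3/4)·R1: [0, 0, 1/2, -1]
R3 ← R3 + (1/3)·R2: [0, 0, 1/3, -2/3]
R4 ← R4 − (2/3)·R2: [0, 0, -1/6, 1/3]
R5 ← R5 + (1/3)·R2: [0, 0, 1/3, -2/3]
R4 ← R4 + (1/2)·R3: [0, 0, 0, 0]
R5 ← R5 − R3: [0, 0, 0, 0]
R6 ← R6 − (3/2)·R3: [0, 0, 0, 0]
Echelon form has 3 nonzero rows, so rank(A) = 3.
The row space has dimension equal to the rank: 3.

3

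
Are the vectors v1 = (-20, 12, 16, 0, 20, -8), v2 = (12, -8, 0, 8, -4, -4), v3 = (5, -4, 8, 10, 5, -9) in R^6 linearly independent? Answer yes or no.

Form the matrix with these vectors as rows and row reduce.
R2 ← R2 + (3/5)·R1: [0, -4/5, 48/5, 8, 8, -44/5]
R3 ← R3 + (1/4)·R1: [0, -1, 12, 10, 10, -11]
R3 ← R3 − (5/4)·R2: [0, 0, 0, 0, 0, 0]
2 nonzero rows, so the 3 vectors span a space of dimension 2.
Since 2 < 3, the vectors are linearly dependent.

no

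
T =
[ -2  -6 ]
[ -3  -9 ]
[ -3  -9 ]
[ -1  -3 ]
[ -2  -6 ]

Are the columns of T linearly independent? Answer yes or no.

Row reduce T to echelon form.
R2 ← R2 − (3/2)·R1: [0, 0]
R3 ← R3 − (3/2)·R1: [0, 0]
R4 ← R4 − (1/2)·R1: [0, 0]
R5 ← R5 − R1: [0, 0]
1 pivot among 2 columns.
Only 1 < 2 pivot columns, so the columns are linearly dependent.

no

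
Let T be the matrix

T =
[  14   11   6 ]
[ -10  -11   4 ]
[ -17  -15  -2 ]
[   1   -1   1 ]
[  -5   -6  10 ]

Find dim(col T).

Row reduce to echelon form.
R2 ← R2 + (5/7)·R1: [0, -22/7, 58/7]
R3 ← R3 + (17/14)·R1: [0, -23/14, 37/7]
R4 ← R4 − (1/14)·R1: [0, -25/14, 4/7]
R5 ← R5 + (5/14)·R1: [0, -29/14, 85/7]
R3 ← R3 − (23/44)·R2: [0, 0, 21/22]
R4 ← R4 − (25/44)·R2: [0, 0, -91/22]
R5 ← R5 − (29/44)·R2: [0, 0, 147/22]
R4 ← R4 + (13/3)·R3: [0, 0, 0]
R5 ← R5 − (7)·R3: [0, 0, 0]
Echelon form has 3 nonzero rows, so rank(T) = 3.
The column space has dimension equal to the rank: 3.

3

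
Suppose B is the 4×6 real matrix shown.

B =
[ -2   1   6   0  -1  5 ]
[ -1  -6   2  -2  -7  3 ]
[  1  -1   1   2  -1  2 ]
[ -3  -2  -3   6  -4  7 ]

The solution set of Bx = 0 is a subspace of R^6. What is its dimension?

Row reduce to echelon form.
R2 ← R2 − (1/2)·R1: [0, -13/2, -1, -2, -13/2, 1/2]
R3 ← R3 + (1/2)·R1: [0, -1/2, 4, 2, -3/2, 9/2]
R4 ← R4 − (3/2)·R1: [0, -7/2, -12, 6, -5/2, -1/2]
R3 ← R3 − (1/13)·R2: [0, 0, 53/13, 28/13, -1, 58/13]
R4 ← R4 − (7/13)·R2: [0, 0, -149/13, 92/13, 1, -10/13]
R4 ← R4 + (149/53)·R3: [0, 0, 0, 696/53, -96/53, 624/53]
4 nonzero rows, so rank(B) = 4.
B has 6 columns; by rank–nullity, nullity = 6 − 4 = 2.

2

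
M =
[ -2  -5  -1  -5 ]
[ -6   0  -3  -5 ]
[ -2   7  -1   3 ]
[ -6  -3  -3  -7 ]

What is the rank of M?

Row reduce to echelon form.
R2 ← R2 − (3)·R1: [0, 15, 0, 10]
R3 ← R3 − R1: [0, 12, 0, 8]
R4 ← R4 − (3)·R1: [0, 12, 0, 8]
R3 ← R3 − (4/5)·R2: [0, 0, 0, 0]
R4 ← R4 − (4/5)·R2: [0, 0, 0, 0]
Echelon form has 2 nonzero rows, so rank(M) = 2.

2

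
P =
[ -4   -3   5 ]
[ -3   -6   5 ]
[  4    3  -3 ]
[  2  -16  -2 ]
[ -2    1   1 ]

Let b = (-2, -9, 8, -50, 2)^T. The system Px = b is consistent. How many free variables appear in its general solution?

Row reduce the augmented matrix [P | b].
R2 ← R2 − (3/4)·R1: [0, -15/4, 5/4, -15/2]
R3 ← R3 + R1: [0, 0, 2, 6]
R4 ← R4 + (1/2)·R1: [0, -35/2, 1/2, -51]
R5 ← R5 − (1/2)·R1: [0, 5/2, -3/2, 3]
R4 ← R4 − (14/3)·R2: [0, 0, -16/3, -16]
R5 ← R5 + (2/3)·R2: [0, 0, -2/3, -2]
R4 ← R4 + (8/3)·R3: [0, 0, 0, 0]
R5 ← R5 + (1/3)·R3: [0, 0, 0, 0]
The echelon form has 3 nonzero rows, and every pivot lies in the first 3 columns, so rank(P) = rank([P|b]) = 3.
The system is consistent.
Free variables = (unknowns) − (rank) = 3 − 3 = 0.

0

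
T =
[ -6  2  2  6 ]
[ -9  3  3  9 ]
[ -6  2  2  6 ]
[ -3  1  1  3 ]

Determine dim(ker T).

Row reduce to echelon form.
R2 ← R2 − (3/2)·R1: [0, 0, 0, 0]
R3 ← R3 − R1: [0, 0, 0, 0]
R4 ← R4 − (1/2)·R1: [0, 0, 0, 0]
1 nonzero row, so rank(T) = 1.
T has 4 columns; by rank–nullity, nullity = 4 − 1 = 3.

3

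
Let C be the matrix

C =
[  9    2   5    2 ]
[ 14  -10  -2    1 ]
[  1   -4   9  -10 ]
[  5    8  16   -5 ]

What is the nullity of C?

Row reduce to echelon form.
R2 ← R2 − (14/9)·R1: [0, -118/9, -88/9, -19/9]
R3 ← R3 − (1/9)·R1: [0, -38/9, 76/9, -92/9]
R4 ← R4 − (5/9)·R1: [0, 62/9, 119/9, -55/9]
R3 ← R3 − (19/59)·R2: [0, 0, 684/59, -563/59]
R4 ← R4 + (31/59)·R2: [0, 0, 477/59, -426/59]
R4 ← R4 − (53/76)·R3: [0, 0, 0, -43/76]
4 nonzero rows, so rank(C) = 4.
C has 4 columns; by rank–nullity, nullity = 4 − 4 = 0.

0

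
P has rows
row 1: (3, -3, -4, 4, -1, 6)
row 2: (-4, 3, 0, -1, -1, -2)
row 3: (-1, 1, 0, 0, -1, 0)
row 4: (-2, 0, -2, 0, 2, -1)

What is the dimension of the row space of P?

3

Row reduce to echelon form.
R2 ← R2 + (4/3)·R1: [0, -1, -16/3, 13/3, -7/3, 6]
R3 ← R3 + (1/3)·R1: [0, 0, -4/3, 4/3, -4/3, 2]
R4 ← R4 + (2/3)·R1: [0, -2, -14/3, 8/3, 4/3, 3]
R4 ← R4 − (2)·R2: [0, 0, 6, -6, 6, -9]
R4 ← R4 + (9/2)·R3: [0, 0, 0, 0, 0, 0]
Echelon form has 3 nonzero rows, so rank(P) = 3.
The row space has dimension equal to the rank: 3.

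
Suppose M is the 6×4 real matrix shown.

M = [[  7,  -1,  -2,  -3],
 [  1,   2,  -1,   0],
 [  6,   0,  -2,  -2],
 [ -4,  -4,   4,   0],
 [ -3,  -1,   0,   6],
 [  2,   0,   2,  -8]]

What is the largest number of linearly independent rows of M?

4

Row reduce to echelon form.
R2 ← R2 − (1/7)·R1: [0, 15/7, -5/7, 3/7]
R3 ← R3 − (6/7)·R1: [0, 6/7, -2/7, 4/7]
R4 ← R4 + (4/7)·R1: [0, -32/7, 20/7, -12/7]
R5 ← R5 + (3/7)·R1: [0, -10/7, -6/7, 33/7]
R6 ← R6 − (2/7)·R1: [0, 2/7, 18/7, -50/7]
R3 ← R3 − (2/5)·R2: [0, 0, 0, 2/5]
R4 ← R4 + (32/15)·R2: [0, 0, 4/3, -4/5]
R5 ← R5 + (2/3)·R2: [0, 0, -4/3, 5]
R6 ← R6 − (2/15)·R2: [0, 0, 8/3, -36/5]
Swap R3 ↔ R4
R5 ← R5 + R3: [0, 0, 0, 21/5]
R6 ← R6 − (2)·R3: [0, 0, 0, -28/5]
R5 ← R5 − (21/2)·R4: [0, 0, 0, 0]
R6 ← R6 + (14)·R4: [0, 0, 0, 0]
Echelon form has 4 nonzero rows, so rank(M) = 4.
The rank gives the maximum number of linearly independent rows: 4.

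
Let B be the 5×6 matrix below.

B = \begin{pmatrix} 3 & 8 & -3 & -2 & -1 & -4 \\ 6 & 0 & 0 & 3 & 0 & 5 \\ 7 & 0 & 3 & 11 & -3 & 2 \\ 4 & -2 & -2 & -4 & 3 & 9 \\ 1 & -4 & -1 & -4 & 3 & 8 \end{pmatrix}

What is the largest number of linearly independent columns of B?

Row reduce to echelon form.
R2 ← R2 − (2)·R1: [0, -16, 6, 7, 2, 13]
R3 ← R3 − (7/3)·R1: [0, -56/3, 10, 47/3, -2/3, 34/3]
R4 ← R4 − (4/3)·R1: [0, -38/3, 2, -4/3, 13/3, 43/3]
R5 ← R5 − (1/3)·R1: [0, -20/3, 0, -10/3, 10/3, 28/3]
R3 ← R3 − (7/6)·R2: [0, 0, 3, 15/2, -3, -23/6]
R4 ← R4 − (19/24)·R2: [0, 0, -11/4, -55/8, 11/4, 97/24]
R5 ← R5 − (5/12)·R2: [0, 0, -5/2, -25/4, 5/2, 47/12]
R4 ← R4 + (11/12)·R3: [0, 0, 0, 0, 0, 19/36]
R5 ← R5 + (5/6)·R3: [0, 0, 0, 0, 0, 13/18]
R5 ← R5 − (26/19)·R4: [0, 0, 0, 0, 0, 0]
Echelon form has 4 nonzero rows, so rank(B) = 4.
The rank gives the maximum number of linearly independent columns: 4.

4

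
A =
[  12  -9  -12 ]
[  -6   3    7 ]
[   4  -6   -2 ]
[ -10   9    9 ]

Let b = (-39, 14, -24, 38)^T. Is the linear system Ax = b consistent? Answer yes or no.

yes

Row reduce the augmented matrix [A | b].
R2 ← R2 + (1/2)·R1: [0, -3/2, 1, -11/2]
R3 ← R3 − (1/3)·R1: [0, -3, 2, -11]
R4 ← R4 + (5/6)·R1: [0, 3/2, -1, 11/2]
R3 ← R3 − (2)·R2: [0, 0, 0, 0]
R4 ← R4 + R2: [0, 0, 0, 0]
The echelon form has 2 nonzero rows, and every pivot lies in the first 3 columns, so rank(A) = rank([A|b]) = 2.
The system is consistent.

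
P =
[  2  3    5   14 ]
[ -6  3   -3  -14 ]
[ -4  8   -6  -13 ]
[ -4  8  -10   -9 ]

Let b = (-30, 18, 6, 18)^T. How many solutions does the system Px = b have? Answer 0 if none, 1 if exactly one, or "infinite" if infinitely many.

Row reduce the augmented matrix [P | b].
R2 ← R2 + (3)·R1: [0, 12, 12, 28, -72]
R3 ← R3 + (2)·R1: [0, 14, 4, 15, -54]
R4 ← R4 + (2)·R1: [0, 14, 0, 19, -42]
R3 ← R3 − (7/6)·R2: [0, 0, -10, -53/3, 30]
R4 ← R4 − (7/6)·R2: [0, 0, -14, -41/3, 42]
R4 ← R4 − (7/5)·R3: [0, 0, 0, 166/15, 0]
The echelon form has 4 nonzero rows, and every pivot lies in the first 4 columns, so rank(P) = rank([P|b]) = 4.
The system is consistent.
rank = 4 = number of unknowns, so the solution is unique.

1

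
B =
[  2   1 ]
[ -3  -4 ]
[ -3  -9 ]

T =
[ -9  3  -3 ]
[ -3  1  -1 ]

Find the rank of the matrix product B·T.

1

First compute BT:
[[-21,   7,  -7],
 [ 39, -13,  13],
 [ 54, -18,  18]]
Now row reduce the product.
R2 ← R2 + (13/7)·R1: [0, 0, 0]
R3 ← R3 + (18/7)·R1: [0, 0, 0]
1 nonzero row, so rank(BT) = 1.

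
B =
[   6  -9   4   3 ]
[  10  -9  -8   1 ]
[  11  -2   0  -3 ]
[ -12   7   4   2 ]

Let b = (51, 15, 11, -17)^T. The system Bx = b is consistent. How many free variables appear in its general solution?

Row reduce the augmented matrix [B | b].
R2 ← R2 − (5/3)·R1: [0, 6, -44/3, -4, -70]
R3 ← R3 − (11/6)·R1: [0, 29/2, -22/3, -17/2, -165/2]
R4 ← R4 + (2)·R1: [0, -11, 12, 8, 85]
R3 ← R3 − (29/12)·R2: [0, 0, 253/9, 7/6, 260/3]
R4 ← R4 + (11/6)·R2: [0, 0, -134/9, 2/3, -130/3]
R4 ← R4 + (134/253)·R3: [0, 0, 0, 325/253, 650/253]
The echelon form has 4 nonzero rows, and every pivot lies in the first 4 columns, so rank(B) = rank([B|b]) = 4.
The system is consistent.
Free variables = (unknowns) − (rank) = 4 − 4 = 0.

0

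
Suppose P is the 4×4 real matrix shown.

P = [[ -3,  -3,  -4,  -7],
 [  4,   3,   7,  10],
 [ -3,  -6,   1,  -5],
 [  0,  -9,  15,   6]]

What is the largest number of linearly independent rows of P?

2

Row reduce to echelon form.
R2 ← R2 + (4/3)·R1: [0, -1, 5/3, 2/3]
R3 ← R3 − R1: [0, -3, 5, 2]
R3 ← R3 − (3)·R2: [0, 0, 0, 0]
R4 ← R4 − (9)·R2: [0, 0, 0, 0]
Echelon form has 2 nonzero rows, so rank(P) = 2.
The rank gives the maximum number of linearly independent rows: 2.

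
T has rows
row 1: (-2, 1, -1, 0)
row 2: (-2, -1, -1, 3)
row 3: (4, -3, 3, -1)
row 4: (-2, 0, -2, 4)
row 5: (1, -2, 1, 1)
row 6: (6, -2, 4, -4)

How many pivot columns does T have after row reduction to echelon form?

3

Row reduce to echelon form.
R2 ← R2 − R1: [0, -2, 0, 3]
R3 ← R3 + (2)·R1: [0, -1, 1, -1]
R4 ← R4 − R1: [0, -1, -1, 4]
R5 ← R5 + (1/2)·R1: [0, -3/2, 1/2, 1]
R6 ← R6 + (3)·R1: [0, 1, 1, -4]
R3 ← R3 − (1/2)·R2: [0, 0, 1, -5/2]
R4 ← R4 − (1/2)·R2: [0, 0, -1, 5/2]
R5 ← R5 − (3/4)·R2: [0, 0, 1/2, -5/4]
R6 ← R6 + (1/2)·R2: [0, 0, 1, -5/2]
R4 ← R4 + R3: [0, 0, 0, 0]
R5 ← R5 − (1/2)·R3: [0, 0, 0, 0]
R6 ← R6 − R3: [0, 0, 0, 0]
Echelon form has 3 nonzero rows, so rank(T) = 3.
Each nonzero row contributes one pivot column: 3 pivot columns.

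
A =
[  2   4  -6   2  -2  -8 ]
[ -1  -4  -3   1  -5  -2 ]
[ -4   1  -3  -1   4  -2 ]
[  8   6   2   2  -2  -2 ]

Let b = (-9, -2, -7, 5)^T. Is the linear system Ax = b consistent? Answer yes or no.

Row reduce the augmented matrix [A | b].
R2 ← R2 + (1/2)·R1: [0, -2, -6, 2, -6, -6, -13/2]
R3 ← R3 + (2)·R1: [0, 9, -15, 3, 0, -18, -25]
R4 ← R4 − (4)·R1: [0, -10, 26, -6, 6, 30, 41]
R3 ← R3 + (9/2)·R2: [0, 0, -42, 12, -27, -45, -217/4]
R4 ← R4 − (5)·R2: [0, 0, 56, -16, 36, 60, 147/2]
R4 ← R4 + (4/3)·R3: [0, 0, 0, 0, 0, 0, 7/6]
The echelon form has 4 nonzero rows; the last pivot sits in the augmented column, so rank(A) = 3 but rank([A|b]) = 4.
Since the ranks differ, the system is inconsistent.

no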